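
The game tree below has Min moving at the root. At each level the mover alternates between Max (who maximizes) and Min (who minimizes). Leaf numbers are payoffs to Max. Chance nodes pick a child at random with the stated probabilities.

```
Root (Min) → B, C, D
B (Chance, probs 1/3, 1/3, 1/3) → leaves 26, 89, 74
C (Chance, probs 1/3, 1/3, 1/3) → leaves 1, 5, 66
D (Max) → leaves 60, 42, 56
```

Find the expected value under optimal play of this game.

24

B (Chance): 1/3·26 + 1/3·89 + 1/3·74 = 63
C (Chance): 1/3·1 + 1/3·5 + 1/3·66 = 24
D (Max): max(60, 42, 56) = 60
Root (Min): min(63, 24, 60) = 24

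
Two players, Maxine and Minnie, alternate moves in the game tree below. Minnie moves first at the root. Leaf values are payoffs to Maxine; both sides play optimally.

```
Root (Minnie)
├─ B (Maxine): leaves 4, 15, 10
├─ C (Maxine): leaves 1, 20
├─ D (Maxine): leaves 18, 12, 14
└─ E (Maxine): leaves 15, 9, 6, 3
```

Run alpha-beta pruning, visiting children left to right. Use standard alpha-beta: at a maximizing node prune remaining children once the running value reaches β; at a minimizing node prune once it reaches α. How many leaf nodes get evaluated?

B [α=-∞,β=+∞]: v=15
C [α=-∞,β=15]: v=20
D [α=-∞,β=15]: v=18 after child 1 ≥ β → β-cutoff, skip 2
E [α=-∞,β=15]: v=15 after child 1 ≥ β → β-cutoff, skip 3
Root [α=-∞,β=+∞]: v=15
Leaves evaluated: 7 of 12.

7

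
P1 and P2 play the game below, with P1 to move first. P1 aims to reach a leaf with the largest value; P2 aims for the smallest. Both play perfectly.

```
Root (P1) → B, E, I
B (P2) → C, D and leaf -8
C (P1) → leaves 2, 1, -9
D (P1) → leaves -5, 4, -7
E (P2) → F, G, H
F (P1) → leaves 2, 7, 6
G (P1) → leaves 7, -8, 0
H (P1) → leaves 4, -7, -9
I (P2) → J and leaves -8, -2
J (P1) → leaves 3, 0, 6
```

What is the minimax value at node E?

4

F: max(2, 7, 6) = 7
G: max(7, -8, 0) = 7
H: max(4, -7, -9) = 4
E: min(7, 7, 4) = 4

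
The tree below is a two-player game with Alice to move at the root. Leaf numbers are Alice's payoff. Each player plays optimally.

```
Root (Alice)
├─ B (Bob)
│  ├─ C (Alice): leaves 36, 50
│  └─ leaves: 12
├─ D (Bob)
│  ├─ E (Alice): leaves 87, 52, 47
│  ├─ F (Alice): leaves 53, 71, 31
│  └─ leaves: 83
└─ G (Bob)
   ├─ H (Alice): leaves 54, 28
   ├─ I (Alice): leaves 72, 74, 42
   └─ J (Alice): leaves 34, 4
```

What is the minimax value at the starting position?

71

C (Alice): max(36, 50) = 50
B (Bob): min(50, 12) = 12
E (Alice): max(87, 52, 47) = 87
F (Alice): max(53, 71, 31) = 71
D (Bob): min(87, 71, 83) = 71
H (Alice): max(54, 28) = 54
I (Alice): max(72, 74, 42) = 74
J (Alice): max(34, 4) = 34
G (Bob): min(54, 74, 34) = 34
Root (Alice): max(12, 71, 34) = 71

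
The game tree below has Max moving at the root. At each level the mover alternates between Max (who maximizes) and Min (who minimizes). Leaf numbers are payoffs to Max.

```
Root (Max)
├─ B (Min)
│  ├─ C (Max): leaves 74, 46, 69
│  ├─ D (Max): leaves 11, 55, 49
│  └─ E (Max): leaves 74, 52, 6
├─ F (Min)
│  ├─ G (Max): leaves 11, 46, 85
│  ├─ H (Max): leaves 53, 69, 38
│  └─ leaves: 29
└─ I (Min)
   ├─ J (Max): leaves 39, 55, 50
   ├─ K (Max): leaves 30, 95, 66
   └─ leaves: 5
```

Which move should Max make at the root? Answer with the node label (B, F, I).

C (Max): max(74, 46, 69) = 74
D (Max): max(11, 55, 49) = 55
E (Max): max(74, 52, 6) = 74
B (Min): min(74, 55, 74) = 55
G (Max): max(11, 46, 85) = 85
H (Max): max(53, 69, 38) = 69
F (Min): min(85, 69, 29) = 29
J (Max): max(39, 55, 50) = 55
K (Max): max(30, 95, 66) = 95
I (Min): min(55, 95, 5) = 5
Root (Max): max(55, 29, 5) = 55
Max picks the child with the highest value: B (value 55).

B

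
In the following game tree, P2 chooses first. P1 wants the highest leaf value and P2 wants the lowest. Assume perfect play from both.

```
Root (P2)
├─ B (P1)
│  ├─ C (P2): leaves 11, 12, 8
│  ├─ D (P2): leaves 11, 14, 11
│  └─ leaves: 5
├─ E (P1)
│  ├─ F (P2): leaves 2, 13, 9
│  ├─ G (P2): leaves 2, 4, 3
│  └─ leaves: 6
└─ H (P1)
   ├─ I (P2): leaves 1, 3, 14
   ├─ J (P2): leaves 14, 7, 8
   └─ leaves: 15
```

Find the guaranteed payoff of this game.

6

C (P2): min(11, 12, 8) = 8
D (P2): min(11, 14, 11) = 11
B (P1): max(8, 11, 5) = 11
F (P2): min(2, 13, 9) = 2
G (P2): min(2, 4, 3) = 2
E (P1): max(2, 2, 6) = 6
I (P2): min(1, 3, 14) = 1
J (P2): min(14, 7, 8) = 7
H (P1): max(1, 7, 15) = 15
Root (P2): min(11, 6, 15) = 6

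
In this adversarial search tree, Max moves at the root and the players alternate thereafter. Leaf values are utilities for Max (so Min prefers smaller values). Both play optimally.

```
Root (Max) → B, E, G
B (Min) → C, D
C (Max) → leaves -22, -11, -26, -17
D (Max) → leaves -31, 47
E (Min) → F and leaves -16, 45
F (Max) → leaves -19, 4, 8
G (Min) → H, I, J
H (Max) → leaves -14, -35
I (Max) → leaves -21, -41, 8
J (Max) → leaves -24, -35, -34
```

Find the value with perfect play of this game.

C (Max): max(-22, -11, -26, -17) = -11
D (Max): max(-31, 47) = 47
B (Min): min(-11, 47) = -11
F (Max): max(-19, 4, 8) = 8
E (Min): min(8, -16, 45) = -16
H (Max): max(-14, -35) = -14
I (Max): max(-21, -41, 8) = 8
J (Max): max(-24, -35, -34) = -24
G (Min): min(-14, 8, -24) = -24
Root (Max): max(-11, -16, -24) = -11

-11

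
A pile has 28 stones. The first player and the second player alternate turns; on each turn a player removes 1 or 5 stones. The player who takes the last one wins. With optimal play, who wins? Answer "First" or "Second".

i:   0  1  2  3  4  5  6  7  8  9 10 11 12 13 14 15 16 17 18 19 20 21 22 23 24 25 26 27 28
     L  W  L  W  L  W  L  W  L  W  L  W  L  W  L  W  L  W  L  W  L  W  L  W  L  W  L  W  L
Position 28 is L, so the second player wins.

Second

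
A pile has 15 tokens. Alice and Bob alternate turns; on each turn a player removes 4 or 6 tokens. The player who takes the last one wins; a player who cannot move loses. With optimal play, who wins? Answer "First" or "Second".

Positions where the player to move wins (W) vs loses (L):
i:   0  1  2  3  4  5  6  7  8  9 10 11 12 13 14 15
     L  L  L  L  W  W  W  W  W  W  L  L  L  L  W  W
Position 15 is W, so the first player wins.

First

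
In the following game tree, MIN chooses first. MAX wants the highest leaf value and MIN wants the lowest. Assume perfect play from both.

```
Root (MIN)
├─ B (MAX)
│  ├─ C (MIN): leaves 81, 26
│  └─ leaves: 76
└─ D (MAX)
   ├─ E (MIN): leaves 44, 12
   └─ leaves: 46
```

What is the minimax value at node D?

46

E: min(44, 12) = 12
D: max(12, 46) = 46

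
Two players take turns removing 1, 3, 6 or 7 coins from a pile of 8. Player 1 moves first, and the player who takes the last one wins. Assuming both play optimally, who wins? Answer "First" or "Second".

First

Mark each pile size as W (mover wins) or L (mover loses):
i:   0  1  2  3  4  5  6  7  8
     L  W  L  W  L  W  W  W  W
Position 8 is W, so the first player wins.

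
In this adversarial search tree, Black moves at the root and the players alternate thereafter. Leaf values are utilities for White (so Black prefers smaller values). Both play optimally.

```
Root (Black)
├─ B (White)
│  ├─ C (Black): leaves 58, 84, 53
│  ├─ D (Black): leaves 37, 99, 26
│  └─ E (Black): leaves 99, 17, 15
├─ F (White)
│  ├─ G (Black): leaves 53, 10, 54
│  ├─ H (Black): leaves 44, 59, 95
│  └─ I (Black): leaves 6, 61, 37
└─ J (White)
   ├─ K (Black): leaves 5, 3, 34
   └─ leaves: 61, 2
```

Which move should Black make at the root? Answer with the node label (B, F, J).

F

C (Black): min(58, 84, 53) = 53
D (Black): min(37, 99, 26) = 26
E (Black): min(99, 17, 15) = 15
B (White): max(53, 26, 15) = 53
G (Black): min(53, 10, 54) = 10
H (Black): min(44, 59, 95) = 44
I (Black): min(6, 61, 37) = 6
F (White): max(10, 44, 6) = 44
K (Black): min(5, 3, 34) = 3
J (White): max(3, 61, 2) = 61
Root (Black): min(53, 44, 61) = 44
Black picks the child with the lowest value: F (value 44).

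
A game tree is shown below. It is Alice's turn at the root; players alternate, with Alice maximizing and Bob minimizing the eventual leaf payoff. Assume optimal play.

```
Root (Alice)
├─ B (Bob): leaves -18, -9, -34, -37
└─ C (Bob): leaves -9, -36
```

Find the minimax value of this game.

-36

B (Bob): min(-18, -9, -34, -37) = -37
C (Bob): min(-9, -36) = -36
Root (Alice): max(-37, -36) = -36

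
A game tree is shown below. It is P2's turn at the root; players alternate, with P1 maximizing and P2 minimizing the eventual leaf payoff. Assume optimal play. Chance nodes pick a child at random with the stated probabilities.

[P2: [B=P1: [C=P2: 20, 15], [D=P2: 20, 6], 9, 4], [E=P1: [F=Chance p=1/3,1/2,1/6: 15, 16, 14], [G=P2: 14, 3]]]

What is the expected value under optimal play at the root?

15

C (P2): min(20, 15) = 15
D (P2): min(20, 6) = 6
B (P1): max(15, 6, 9, 4) = 15
F (Chance): 1/3·15 + 1/2·16 + 1/6·14 = 15.33
G (P2): min(14, 3) = 3
E (P1): max(15.33, 3) = 15.33
Root (P2): min(15, 15.33) = 15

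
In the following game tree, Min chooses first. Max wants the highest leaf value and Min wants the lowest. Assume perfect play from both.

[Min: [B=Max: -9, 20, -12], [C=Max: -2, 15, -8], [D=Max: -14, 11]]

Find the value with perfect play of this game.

11

B (Max): max(-9, 20, -12) = 20
C (Max): max(-2, 15, -8) = 15
D (Max): max(-14, 11) = 11
Root (Min): min(20, 15, 11) = 11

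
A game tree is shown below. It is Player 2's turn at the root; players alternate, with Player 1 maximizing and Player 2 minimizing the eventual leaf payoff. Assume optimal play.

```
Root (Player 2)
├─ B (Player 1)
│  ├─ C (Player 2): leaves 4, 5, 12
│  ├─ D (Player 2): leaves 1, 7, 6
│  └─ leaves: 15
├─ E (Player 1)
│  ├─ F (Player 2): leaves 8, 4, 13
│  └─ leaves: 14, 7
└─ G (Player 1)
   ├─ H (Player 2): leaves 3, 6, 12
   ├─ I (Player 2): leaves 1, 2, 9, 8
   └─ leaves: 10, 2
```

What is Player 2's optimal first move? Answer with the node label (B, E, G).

C (Player 2): min(4, 5, 12) = 4
D (Player 2): min(1, 7, 6) = 1
B (Player 1): max(4, 1, 15) = 15
F (Player 2): min(8, 4, 13) = 4
E (Player 1): max(4, 14, 7) = 14
H (Player 2): min(3, 6, 12) = 3
I (Player 2): min(1, 2, 9, 8) = 1
G (Player 1): max(3, 1, 10, 2) = 10
Root (Player 2): min(15, 14, 10) = 10
Player 2 picks the child with the lowest value: G (value 10).

G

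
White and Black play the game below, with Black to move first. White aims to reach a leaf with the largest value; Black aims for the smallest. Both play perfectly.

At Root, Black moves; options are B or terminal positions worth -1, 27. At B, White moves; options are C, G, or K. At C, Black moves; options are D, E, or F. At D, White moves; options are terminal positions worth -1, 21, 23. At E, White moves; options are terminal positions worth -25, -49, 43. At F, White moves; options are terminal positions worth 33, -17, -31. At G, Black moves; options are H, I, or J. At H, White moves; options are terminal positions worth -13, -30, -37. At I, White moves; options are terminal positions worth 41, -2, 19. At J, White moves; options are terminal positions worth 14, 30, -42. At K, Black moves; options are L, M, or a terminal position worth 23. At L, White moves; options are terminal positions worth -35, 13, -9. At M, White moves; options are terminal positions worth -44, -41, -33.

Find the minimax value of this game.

D (White): max(-1, 21, 23) = 23
E (White): max(-25, -49, 43) = 43
F (White): max(33, -17, -31) = 33
C (Black): min(23, 43, 33) = 23
H (White): max(-13, -30, -37) = -13
I (White): max(41, -2, 19) = 41
J (White): max(14, 30, -42) = 30
G (Black): min(-13, 41, 30) = -13
L (White): max(-35, 13, -9) = 13
M (White): max(-44, -41, -33) = -33
K (Black): min(13, -33, 23) = -33
B (White): max(23, -13, -33) = 23
Root (Black): min(23, -1, 27) = -1

-1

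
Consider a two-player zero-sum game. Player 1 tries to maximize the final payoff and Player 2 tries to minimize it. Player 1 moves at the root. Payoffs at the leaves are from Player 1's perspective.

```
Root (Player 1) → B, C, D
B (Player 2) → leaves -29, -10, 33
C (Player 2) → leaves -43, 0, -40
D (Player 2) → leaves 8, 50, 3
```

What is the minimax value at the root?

B (Player 2): min(-29, -10, 33) = -29
C (Player 2): min(-43, 0, -40) = -43
D (Player 2): min(8, 50, 3) = 3
Root (Player 1): max(-29, -43, 3) = 3

3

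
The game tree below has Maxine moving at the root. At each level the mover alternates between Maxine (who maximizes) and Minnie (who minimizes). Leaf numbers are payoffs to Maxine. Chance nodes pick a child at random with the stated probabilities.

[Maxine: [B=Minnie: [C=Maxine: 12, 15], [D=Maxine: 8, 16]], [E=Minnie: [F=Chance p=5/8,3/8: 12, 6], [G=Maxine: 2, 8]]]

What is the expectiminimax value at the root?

15

C (Maxine): max(12, 15) = 15
D (Maxine): max(8, 16) = 16
B (Minnie): min(15, 16) = 15
F (Chance): 5/8·12 + 3/8·6 = 9.75
G (Maxine): max(2, 8) = 8
E (Minnie): min(9.75, 8) = 8
Root (Maxine): max(15, 8) = 15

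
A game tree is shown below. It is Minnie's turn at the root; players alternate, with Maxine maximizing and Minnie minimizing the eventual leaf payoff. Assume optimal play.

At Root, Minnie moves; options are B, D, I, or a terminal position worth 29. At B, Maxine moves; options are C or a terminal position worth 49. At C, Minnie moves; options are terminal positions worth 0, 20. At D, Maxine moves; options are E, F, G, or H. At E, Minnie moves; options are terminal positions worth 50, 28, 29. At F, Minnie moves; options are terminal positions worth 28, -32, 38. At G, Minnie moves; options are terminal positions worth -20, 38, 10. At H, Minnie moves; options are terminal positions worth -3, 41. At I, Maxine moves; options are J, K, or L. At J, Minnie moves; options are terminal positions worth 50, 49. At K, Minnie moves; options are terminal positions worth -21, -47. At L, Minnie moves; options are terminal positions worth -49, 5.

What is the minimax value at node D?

E: min(50, 28, 29) = 28
F: min(28, -32, 38) = -32
G: min(-20, 38, 10) = -20
H: min(-3, 41) = -3
D: max(28, -32, -20, -3) = 28

28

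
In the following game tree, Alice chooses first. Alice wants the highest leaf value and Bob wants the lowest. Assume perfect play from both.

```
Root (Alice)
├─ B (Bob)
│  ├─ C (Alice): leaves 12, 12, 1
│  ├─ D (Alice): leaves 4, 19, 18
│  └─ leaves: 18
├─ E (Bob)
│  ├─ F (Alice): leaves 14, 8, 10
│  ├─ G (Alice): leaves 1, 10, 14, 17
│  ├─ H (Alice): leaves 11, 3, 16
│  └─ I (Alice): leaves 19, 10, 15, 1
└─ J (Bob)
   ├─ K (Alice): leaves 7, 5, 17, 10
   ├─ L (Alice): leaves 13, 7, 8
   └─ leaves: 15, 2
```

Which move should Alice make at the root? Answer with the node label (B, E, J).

E

C (Alice): max(12, 12, 1) = 12
D (Alice): max(4, 19, 18) = 19
B (Bob): min(12, 19, 18) = 12
F (Alice): max(14, 8, 10) = 14
G (Alice): max(1, 10, 14, 17) = 17
H (Alice): max(11, 3, 16) = 16
I (Alice): max(19, 10, 15, 1) = 19
E (Bob): min(14, 17, 16, 19) = 14
K (Alice): max(7, 5, 17, 10) = 17
L (Alice): max(13, 7, 8) = 13
J (Bob): min(17, 13, 15, 2) = 2
Root (Alice): max(12, 14, 2) = 14
Alice picks the child with the highest value: E (value 14).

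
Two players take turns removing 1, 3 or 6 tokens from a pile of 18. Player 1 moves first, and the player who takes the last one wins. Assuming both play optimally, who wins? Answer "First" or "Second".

Positions where the player to move wins (W) vs loses (L):
i:   0  1  2  3  4  5  6  7  8  9 10 11 12 13 14 15 16 17 18
     L  W  L  W  L  W  W  W  W  L  W  L  W  L  W  W  W  W  L
Position 18 is L, so the second player wins.

Second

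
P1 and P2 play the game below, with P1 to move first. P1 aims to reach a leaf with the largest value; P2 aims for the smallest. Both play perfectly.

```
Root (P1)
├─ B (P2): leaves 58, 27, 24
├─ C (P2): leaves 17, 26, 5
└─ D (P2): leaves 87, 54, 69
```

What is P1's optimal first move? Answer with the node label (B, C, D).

B (P2): min(58, 27, 24) = 24
C (P2): min(17, 26, 5) = 5
D (P2): min(87, 54, 69) = 54
Root (P1): max(24, 5, 54) = 54
P1 picks the child with the highest value: D (value 54).

D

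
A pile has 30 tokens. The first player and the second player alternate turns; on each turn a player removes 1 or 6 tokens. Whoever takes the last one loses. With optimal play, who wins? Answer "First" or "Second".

W/L table (W = player to move can force a win):
i:   0  1  2  3  4  5  6  7  8  9 10 11 12 13 14 15 16 17 18 19 20 21 22 23 24 25 26 27 28 29 30
     W  L  W  L  W  L  W  W  L  W  L  W  L  W  W  L  W  L  W  L  W  W  L  W  L  W  L  W  W  L  W
Position 30 is W, so the first player wins.

First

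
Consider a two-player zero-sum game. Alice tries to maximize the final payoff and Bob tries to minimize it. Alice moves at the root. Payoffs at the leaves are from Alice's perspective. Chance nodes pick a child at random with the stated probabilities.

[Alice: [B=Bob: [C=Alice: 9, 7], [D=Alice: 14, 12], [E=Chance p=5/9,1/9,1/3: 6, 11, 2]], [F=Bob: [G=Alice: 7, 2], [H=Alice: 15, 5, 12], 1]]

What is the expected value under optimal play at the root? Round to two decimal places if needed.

C (Alice): max(9, 7) = 9
D (Alice): max(14, 12) = 14
E (Chance): 5/9·6 + 1/9·11 + 1/3·2 = 5.22
B (Bob): min(9, 14, 5.22) = 5.22
G (Alice): max(7, 2) = 7
H (Alice): max(15, 5, 12) = 15
F (Bob): min(7, 15, 1) = 1
Root (Alice): max(5.22, 1) = 5.22

5.22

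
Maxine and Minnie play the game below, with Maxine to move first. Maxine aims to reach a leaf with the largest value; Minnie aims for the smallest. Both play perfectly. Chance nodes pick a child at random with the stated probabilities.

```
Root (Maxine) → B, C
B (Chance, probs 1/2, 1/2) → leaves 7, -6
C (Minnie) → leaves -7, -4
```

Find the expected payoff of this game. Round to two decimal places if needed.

0.5

B (Chance): 1/2·7 + 1/2·-6 = 0.5
C (Minnie): min(-7, -4) = -7
Root (Maxine): max(0.5, -7) = 0.5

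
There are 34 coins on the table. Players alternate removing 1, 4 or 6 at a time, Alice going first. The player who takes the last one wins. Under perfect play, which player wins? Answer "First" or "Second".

Compute winning (W) and losing (L) positions by backward induction:
i:   0  1  2  3  4  5  6  7  8  9 10 11 12 13 14 15 16 17 18 19 20 21 22 23 24 25 26 27 28 29 30 31 32 33 34
     L  W  L  W  W  L  W  L  W  W  L  W  L  W  W  L  W  L  W  W  L  W  L  W  W  L  W  L  W  W  L  W  L  W  W
Position 34 is W, so the first player wins.

First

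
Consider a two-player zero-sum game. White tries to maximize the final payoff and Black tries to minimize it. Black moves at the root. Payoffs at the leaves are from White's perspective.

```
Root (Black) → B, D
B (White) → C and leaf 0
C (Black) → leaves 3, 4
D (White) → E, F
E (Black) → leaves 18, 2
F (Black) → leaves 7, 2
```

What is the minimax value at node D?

E: min(18, 2) = 2
F: min(7, 2) = 2
D: max(2, 2) = 2

2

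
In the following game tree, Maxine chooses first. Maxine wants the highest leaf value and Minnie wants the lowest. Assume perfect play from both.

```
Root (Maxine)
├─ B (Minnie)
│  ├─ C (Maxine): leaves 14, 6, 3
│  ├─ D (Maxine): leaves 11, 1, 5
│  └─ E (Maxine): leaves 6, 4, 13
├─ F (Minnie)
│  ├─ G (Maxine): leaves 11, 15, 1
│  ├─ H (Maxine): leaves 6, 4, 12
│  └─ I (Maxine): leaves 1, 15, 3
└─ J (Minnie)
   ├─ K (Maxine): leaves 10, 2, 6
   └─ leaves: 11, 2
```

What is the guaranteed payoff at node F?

12

G: max(11, 15, 1) = 15
H: max(6, 4, 12) = 12
I: max(1, 15, 3) = 15
F: min(15, 12, 15) = 12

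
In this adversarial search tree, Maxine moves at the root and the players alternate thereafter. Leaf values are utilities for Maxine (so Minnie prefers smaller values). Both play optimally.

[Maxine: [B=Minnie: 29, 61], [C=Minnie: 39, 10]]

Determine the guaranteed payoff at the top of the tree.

29

B (Minnie): min(29, 61) = 29
C (Minnie): min(39, 10) = 10
Root (Maxine): max(29, 10) = 29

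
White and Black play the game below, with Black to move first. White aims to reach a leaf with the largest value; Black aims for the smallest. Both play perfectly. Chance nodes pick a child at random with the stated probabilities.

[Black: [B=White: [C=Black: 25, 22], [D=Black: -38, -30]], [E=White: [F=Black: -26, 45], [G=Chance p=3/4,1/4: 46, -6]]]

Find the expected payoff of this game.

22

C (Black): min(25, 22) = 22
D (Black): min(-38, -30) = -38
B (White): max(22, -38) = 22
F (Black): min(-26, 45) = -26
G (Chance): 3/4·46 + 1/4·-6 = 33
E (White): max(-26, 33) = 33
Root (Black): min(22, 33) = 22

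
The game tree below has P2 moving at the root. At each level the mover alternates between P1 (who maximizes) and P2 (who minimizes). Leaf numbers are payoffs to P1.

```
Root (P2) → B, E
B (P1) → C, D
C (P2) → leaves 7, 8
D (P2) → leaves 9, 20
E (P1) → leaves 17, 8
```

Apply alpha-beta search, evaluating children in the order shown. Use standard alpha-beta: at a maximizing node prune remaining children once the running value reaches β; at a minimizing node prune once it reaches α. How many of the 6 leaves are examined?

5

C [α=-∞,β=+∞]: v=7
D [α=7,β=+∞]: v=9
B [α=-∞,β=+∞]: v=9
E [α=-∞,β=9]: v=17 after child 1 ≥ β → β-cutoff, skip 1
Root [α=-∞,β=+∞]: v=9
Leaves evaluated: 5 of 6.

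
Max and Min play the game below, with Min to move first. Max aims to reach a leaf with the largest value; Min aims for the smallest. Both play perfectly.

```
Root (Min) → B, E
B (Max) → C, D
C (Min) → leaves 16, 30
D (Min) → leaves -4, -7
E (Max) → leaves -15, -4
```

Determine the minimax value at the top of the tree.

-4

C (Min): min(16, 30) = 16
D (Min): min(-4, -7) = -7
B (Max): max(16, -7) = 16
E (Max): max(-15, -4) = -4
Root (Min): min(16, -4) = -4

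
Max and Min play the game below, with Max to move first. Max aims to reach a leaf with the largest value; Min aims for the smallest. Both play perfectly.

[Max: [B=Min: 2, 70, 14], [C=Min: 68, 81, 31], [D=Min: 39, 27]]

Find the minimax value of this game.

31

B (Min): min(2, 70, 14) = 2
C (Min): min(68, 81, 31) = 31
D (Min): min(39, 27) = 27
Root (Max): max(2, 31, 27) = 31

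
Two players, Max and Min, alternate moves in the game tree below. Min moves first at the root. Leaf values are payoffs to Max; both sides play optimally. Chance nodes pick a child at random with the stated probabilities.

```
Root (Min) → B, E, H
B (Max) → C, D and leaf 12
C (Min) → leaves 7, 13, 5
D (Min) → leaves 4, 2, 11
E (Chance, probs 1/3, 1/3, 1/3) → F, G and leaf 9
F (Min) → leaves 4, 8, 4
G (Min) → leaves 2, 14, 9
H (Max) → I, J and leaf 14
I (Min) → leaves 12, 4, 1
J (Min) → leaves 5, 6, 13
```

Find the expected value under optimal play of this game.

C (Min): min(7, 13, 5) = 5
D (Min): min(4, 2, 11) = 2
B (Max): max(5, 2, 12) = 12
F (Min): min(4, 8, 4) = 4
G (Min): min(2, 14, 9) = 2
E (Chance): 1/3·4 + 1/3·2 + 1/3·9 = 5
I (Min): min(12, 4, 1) = 1
J (Min): min(5, 6, 13) = 5
H (Max): max(1, 5, 14) = 14
Root (Min): min(12, 5, 14) = 5

5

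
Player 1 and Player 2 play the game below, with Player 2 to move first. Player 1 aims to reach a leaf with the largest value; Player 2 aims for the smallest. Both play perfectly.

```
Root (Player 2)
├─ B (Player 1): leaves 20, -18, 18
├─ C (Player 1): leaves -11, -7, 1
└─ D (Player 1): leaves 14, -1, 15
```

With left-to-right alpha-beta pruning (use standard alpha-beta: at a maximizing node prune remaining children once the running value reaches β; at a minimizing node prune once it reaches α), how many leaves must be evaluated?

7

B [α=-∞,β=+∞]: v=20
C [α=-∞,β=20]: v=1
D [α=-∞,β=1]: v=14 after child 1 ≥ β → β-cutoff, skip 2
Root [α=-∞,β=+∞]: v=1
Leaves evaluated: 7 of 9.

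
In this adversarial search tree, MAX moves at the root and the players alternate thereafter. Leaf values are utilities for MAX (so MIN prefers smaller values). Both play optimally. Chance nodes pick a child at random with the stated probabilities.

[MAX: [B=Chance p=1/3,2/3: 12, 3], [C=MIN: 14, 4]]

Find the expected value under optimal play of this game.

6

B (Chance): 1/3·12 + 2/3·3 = 6
C (MIN): min(14, 4) = 4
Root (MAX): max(6, 4) = 6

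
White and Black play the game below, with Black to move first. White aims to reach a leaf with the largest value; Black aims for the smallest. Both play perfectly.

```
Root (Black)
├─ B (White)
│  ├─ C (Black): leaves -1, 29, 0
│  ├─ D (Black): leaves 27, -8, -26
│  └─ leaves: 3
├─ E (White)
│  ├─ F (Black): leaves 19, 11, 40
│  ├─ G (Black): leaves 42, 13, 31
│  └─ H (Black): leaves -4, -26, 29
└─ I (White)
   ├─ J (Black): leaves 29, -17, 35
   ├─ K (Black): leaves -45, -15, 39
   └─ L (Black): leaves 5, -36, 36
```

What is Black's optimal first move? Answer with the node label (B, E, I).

I

C (Black): min(-1, 29, 0) = -1
D (Black): min(27, -8, -26) = -26
B (White): max(-1, -26, 3) = 3
F (Black): min(19, 11, 40) = 11
G (Black): min(42, 13, 31) = 13
H (Black): min(-4, -26, 29) = -26
E (White): max(11, 13, -26) = 13
J (Black): min(29, -17, 35) = -17
K (Black): min(-45, -15, 39) = -45
L (Black): min(5, -36, 36) = -36
I (White): max(-17, -45, -36) = -17
Root (Black): min(3, 13, -17) = -17
Black picks the child with the lowest value: I (value -17).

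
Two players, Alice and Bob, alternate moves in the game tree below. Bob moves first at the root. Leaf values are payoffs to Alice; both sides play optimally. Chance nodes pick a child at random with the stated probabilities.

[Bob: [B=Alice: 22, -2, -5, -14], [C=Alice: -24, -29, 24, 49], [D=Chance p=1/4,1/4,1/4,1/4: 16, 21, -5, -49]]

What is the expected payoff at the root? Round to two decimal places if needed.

B (Alice): max(22, -2, -5, -14) = 22
C (Alice): max(-24, -29, 24, 49) = 49
D (Chance): 1/4·16 + 1/4·21 + 1/4·-5 + 1/4·-49 = -4.25
Root (Bob): min(22, 49, -4.25) = -4.25

-4.25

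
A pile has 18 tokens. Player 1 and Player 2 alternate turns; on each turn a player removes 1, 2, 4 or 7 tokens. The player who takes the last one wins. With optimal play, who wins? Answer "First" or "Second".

Positions where the player to move wins (W) vs loses (L):
i:   0  1  2  3  4  5  6  7  8  9 10 11 12 13 14 15 16 17 18
     L  W  W  L  W  W  L  W  W  L  W  W  L  W  W  L  W  W  L
Position 18 is L, so the second player wins.

Second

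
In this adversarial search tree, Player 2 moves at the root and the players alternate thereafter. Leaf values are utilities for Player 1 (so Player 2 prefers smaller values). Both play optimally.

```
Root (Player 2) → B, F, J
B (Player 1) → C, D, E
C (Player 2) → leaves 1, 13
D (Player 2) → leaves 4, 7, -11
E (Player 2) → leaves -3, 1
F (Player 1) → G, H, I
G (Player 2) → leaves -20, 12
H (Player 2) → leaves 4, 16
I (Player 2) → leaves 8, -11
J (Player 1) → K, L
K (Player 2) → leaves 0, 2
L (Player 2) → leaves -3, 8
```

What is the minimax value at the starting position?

C (Player 2): min(1, 13) = 1
D (Player 2): min(4, 7, -11) = -11
E (Player 2): min(-3, 1) = -3
B (Player 1): max(1, -11, -3) = 1
G (Player 2): min(-20, 12) = -20
H (Player 2): min(4, 16) = 4
I (Player 2): min(8, -11) = -11
F (Player 1): max(-20, 4, -11) = 4
K (Player 2): min(0, 2) = 0
L (Player 2): min(-3, 8) = -3
J (Player 1): max(0, -3) = 0
Root (Player 2): min(1, 4, 0) = 0

0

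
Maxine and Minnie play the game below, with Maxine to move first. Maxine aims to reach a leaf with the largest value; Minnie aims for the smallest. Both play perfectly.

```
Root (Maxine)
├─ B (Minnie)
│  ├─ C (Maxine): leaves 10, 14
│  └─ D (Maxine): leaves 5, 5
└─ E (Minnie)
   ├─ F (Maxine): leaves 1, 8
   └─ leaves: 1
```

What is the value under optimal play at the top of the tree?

C (Maxine): max(10, 14) = 14
D (Maxine): max(5, 5) = 5
B (Minnie): min(14, 5) = 5
F (Maxine): max(1, 8) = 8
E (Minnie): min(8, 1) = 1
Root (Maxine): max(5, 1) = 5

5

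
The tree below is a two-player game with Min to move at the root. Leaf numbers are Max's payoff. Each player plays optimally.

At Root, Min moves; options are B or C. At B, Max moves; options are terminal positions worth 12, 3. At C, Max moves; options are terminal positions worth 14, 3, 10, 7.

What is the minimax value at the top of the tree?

12

B (Max): max(12, 3) = 12
C (Max): max(14, 3, 10, 7) = 14
Root (Min): min(12, 14) = 12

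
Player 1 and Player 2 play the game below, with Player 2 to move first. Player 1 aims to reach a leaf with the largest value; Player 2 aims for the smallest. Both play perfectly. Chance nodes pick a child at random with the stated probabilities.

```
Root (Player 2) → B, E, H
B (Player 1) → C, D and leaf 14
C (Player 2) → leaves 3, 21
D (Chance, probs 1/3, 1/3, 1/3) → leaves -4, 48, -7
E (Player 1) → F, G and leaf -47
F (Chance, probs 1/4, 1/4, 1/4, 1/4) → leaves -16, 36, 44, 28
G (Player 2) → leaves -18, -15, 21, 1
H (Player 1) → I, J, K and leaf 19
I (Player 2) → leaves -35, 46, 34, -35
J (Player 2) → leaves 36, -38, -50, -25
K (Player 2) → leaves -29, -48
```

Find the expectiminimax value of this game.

14

C (Player 2): min(3, 21) = 3
D (Chance): 1/3·-4 + 1/3·48 + 1/3·-7 = 12.33
B (Player 1): max(3, 12.33, 14) = 14
F (Chance): 1/4·-16 + 1/4·36 + 1/4·44 + 1/4·28 = 23
G (Player 2): min(-18, -15, 21, 1) = -18
E (Player 1): max(23, -18, -47) = 23
I (Player 2): min(-35, 46, 34, -35) = -35
J (Player 2): min(36, -38, -50, -25) = -50
K (Player 2): min(-29, -48) = -48
H (Player 1): max(-35, -50, -48, 19) = 19
Root (Player 2): min(14, 23, 19) = 14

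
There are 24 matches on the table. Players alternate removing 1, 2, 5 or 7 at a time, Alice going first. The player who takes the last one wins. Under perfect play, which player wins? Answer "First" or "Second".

Positions where the player to move wins (W) vs loses (L):
i:   0  1  2  3  4  5  6  7  8  9 10 11 12 13 14 15 16 17 18 19 20 21 22 23 24
     L  W  W  L  W  W  L  W  W  L  W  W  L  W  W  L  W  W  L  W  W  L  W  W  L
Position 24 is L, so the second player wins.

Second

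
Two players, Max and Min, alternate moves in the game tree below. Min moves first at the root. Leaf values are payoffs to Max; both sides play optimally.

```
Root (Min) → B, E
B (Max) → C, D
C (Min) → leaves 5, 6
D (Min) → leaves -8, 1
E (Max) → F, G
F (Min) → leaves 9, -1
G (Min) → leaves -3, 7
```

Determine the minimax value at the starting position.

C (Min): min(5, 6) = 5
D (Min): min(-8, 1) = -8
B (Max): max(5, -8) = 5
F (Min): min(9, -1) = -1
G (Min): min(-3, 7) = -3
E (Max): max(-1, -3) = -1
Root (Min): min(5, -1) = -1

-1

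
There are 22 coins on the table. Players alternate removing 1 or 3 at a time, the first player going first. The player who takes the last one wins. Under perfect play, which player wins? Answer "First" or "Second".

i:   0  1  2  3  4  5  6  7  8  9 10 11 12 13 14 15 16 17 18 19 20 21 22
     L  W  L  W  L  W  L  W  L  W  L  W  L  W  L  W  L  W  L  W  L  W  L
Position 22 is L, so the second player wins.

Second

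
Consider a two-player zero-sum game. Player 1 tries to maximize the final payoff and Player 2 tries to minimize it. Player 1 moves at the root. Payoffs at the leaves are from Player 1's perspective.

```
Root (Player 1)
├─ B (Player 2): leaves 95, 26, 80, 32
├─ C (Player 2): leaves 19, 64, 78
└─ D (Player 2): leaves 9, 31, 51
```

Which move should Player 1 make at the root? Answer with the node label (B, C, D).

B (Player 2): min(95, 26, 80, 32) = 26
C (Player 2): min(19, 64, 78) = 19
D (Player 2): min(9, 31, 51) = 9
Root (Player 1): max(26, 19, 9) = 26
Player 1 picks the child with the highest value: B (value 26).

B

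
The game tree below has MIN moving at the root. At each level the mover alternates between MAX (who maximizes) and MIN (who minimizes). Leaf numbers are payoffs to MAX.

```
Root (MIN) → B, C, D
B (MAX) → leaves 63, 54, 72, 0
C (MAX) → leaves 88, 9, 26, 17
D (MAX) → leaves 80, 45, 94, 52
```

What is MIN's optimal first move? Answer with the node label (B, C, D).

B

B (MAX): max(63, 54, 72, 0) = 72
C (MAX): max(88, 9, 26, 17) = 88
D (MAX): max(80, 45, 94, 52) = 94
Root (MIN): min(72, 88, 94) = 72
MIN picks the child with the lowest value: B (value 72).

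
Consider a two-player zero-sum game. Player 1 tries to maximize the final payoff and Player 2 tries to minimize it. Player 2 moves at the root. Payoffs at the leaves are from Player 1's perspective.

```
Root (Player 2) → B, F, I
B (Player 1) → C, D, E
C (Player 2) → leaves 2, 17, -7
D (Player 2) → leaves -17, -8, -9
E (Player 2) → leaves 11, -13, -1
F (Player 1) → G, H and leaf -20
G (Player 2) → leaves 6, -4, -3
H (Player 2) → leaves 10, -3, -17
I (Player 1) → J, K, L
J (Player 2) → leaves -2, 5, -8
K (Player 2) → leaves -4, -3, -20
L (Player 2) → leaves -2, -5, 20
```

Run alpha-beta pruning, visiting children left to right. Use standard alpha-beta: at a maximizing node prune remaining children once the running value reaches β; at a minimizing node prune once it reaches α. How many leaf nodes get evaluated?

C [α=-∞,β=+∞]: v=-7
D [α=-7,β=+∞]: v=-17 after child 1 ≤ α → α-cutoff, skip 2
E [α=-7,β=+∞]: v=-13 after child 2 ≤ α → α-cutoff, skip 1
B [α=-∞,β=+∞]: v=-7
G [α=-∞,β=-7]: v=-4
F [α=-∞,β=-7]: v=-4 after child 1 ≥ β → β-cutoff, skip 2
J [α=-∞,β=-7]: v=-8
K [α=-8,β=-7]: v=-20
L [α=-8,β=-7]: v=-5
I [α=-∞,β=-7]: v=-5
Root [α=-∞,β=+∞]: v=-7
Leaves evaluated: 18 of 25.

18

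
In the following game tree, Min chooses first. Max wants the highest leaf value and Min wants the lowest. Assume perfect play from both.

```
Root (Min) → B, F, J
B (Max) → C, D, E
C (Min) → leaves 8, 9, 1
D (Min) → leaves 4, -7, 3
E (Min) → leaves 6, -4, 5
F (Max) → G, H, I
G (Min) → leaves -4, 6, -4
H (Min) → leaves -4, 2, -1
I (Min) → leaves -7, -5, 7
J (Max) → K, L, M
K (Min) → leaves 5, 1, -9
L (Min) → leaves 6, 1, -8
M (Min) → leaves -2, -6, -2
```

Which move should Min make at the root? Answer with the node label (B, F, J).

C (Min): min(8, 9, 1) = 1
D (Min): min(4, -7, 3) = -7
E (Min): min(6, -4, 5) = -4
B (Max): max(1, -7, -4) = 1
G (Min): min(-4, 6, -4) = -4
H (Min): min(-4, 2, -1) = -4
I (Min): min(-7, -5, 7) = -7
F (Max): max(-4, -4, -7) = -4
K (Min): min(5, 1, -9) = -9
L (Min): min(6, 1, -8) = -8
M (Min): min(-2, -6, -2) = -6
J (Max): max(-9, -8, -6) = -6
Root (Min): min(1, -4, -6) = -6
Min picks the child with the lowest value: J (value -6).

J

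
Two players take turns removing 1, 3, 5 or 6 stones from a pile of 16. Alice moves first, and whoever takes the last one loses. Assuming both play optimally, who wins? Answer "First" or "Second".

Second

Compute winning (W) and losing (L) positions by backward induction:
i:   0  1  2  3  4  5  6  7  8  9 10 11 12 13 14 15 16
     W  L  W  L  W  L  W  W  W  W  W  W  L  W  L  W  L
Position 16 is L, so the second player wins.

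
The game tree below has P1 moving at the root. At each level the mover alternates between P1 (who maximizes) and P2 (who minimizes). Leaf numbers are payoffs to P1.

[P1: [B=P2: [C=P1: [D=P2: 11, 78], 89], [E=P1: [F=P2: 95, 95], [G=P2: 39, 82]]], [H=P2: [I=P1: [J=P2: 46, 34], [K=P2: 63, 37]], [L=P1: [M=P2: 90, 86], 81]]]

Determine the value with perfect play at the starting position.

D (P2): min(11, 78) = 11
C (P1): max(11, 89) = 89
F (P2): min(95, 95) = 95
G (P2): min(39, 82) = 39
E (P1): max(95, 39) = 95
B (P2): min(89, 95) = 89
J (P2): min(46, 34) = 34
K (P2): min(63, 37) = 37
I (P1): max(34, 37) = 37
M (P2): min(90, 86) = 86
L (P1): max(86, 81) = 86
H (P2): min(37, 86) = 37
Root (P1): max(89, 37) = 89

89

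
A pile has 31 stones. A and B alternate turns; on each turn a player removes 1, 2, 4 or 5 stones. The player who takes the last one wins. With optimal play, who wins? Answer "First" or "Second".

First

Positions where the player to move wins (W) vs loses (L):
i:   0  1  2  3  4  5  6  7  8  9 10 11 12 13 14 15 16 17 18 19 20 21 22 23 24 25 26 27 28 29 30 31
     L  W  W  L  W  W  L  W  W  L  W  W  L  W  W  L  W  W  L  W  W  L  W  W  L  W  W  L  W  W  L  W
Position 31 is W, so the first player wins.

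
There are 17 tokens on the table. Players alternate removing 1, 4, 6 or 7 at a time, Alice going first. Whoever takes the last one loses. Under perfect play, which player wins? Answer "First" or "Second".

First

Mark each pile size as W (mover wins) or L (mover loses):
i:   0  1  2  3  4  5  6  7  8  9 10 11 12 13 14 15 16 17
     W  L  W  L  W  W  L  W  W  W  W  L  W  W  L  W  L  W
Position 17 is W, so the first player wins.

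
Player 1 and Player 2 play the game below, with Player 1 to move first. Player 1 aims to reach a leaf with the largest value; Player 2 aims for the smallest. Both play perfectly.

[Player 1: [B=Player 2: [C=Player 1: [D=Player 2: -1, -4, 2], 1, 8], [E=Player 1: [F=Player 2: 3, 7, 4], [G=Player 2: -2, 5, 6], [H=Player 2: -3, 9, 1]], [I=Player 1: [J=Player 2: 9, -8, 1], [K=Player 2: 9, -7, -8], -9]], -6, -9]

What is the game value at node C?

8

D: min(-1, -4, 2) = -4
C: max(-4, 1, 8) = 8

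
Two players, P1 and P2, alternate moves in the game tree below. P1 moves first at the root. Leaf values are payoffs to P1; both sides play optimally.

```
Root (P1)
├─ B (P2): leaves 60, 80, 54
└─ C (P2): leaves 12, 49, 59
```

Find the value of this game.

B (P2): min(60, 80, 54) = 54
C (P2): min(12, 49, 59) = 12
Root (P1): max(54, 12) = 54

54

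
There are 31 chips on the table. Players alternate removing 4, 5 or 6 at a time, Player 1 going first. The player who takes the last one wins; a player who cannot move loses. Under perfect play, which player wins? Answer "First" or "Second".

Second

W/L table (W = player to move can force a win):
i:   0  1  2  3  4  5  6  7  8  9 10 11 12 13 14 15 16 17 18 19 20 21 22 23 24 25 26 27 28 29 30 31
     L  L  L  L  W  W  W  W  W  W  L  L  L  L  W  W  W  W  W  W  L  L  L  L  W  W  W  W  W  W  L  L
Position 31 is L, so the second player wins.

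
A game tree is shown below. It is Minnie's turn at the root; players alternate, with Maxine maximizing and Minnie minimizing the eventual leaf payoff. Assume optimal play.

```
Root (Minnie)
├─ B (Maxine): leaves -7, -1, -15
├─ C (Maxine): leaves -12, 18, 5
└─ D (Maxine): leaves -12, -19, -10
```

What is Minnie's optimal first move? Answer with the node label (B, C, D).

B (Maxine): max(-7, -1, -15) = -1
C (Maxine): max(-12, 18, 5) = 18
D (Maxine): max(-12, -19, -10) = -10
Root (Minnie): min(-1, 18, -10) = -10
Minnie picks the child with the lowest value: D (value -10).

D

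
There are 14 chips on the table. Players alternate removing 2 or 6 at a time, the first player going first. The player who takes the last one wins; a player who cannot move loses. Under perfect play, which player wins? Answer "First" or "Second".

First

Compute winning (W) and losing (L) positions by backward induction:
i:   0  1  2  3  4  5  6  7  8  9 10 11 12 13 14
     L  L  W  W  L  L  W  W  L  L  W  W  L  L  W
Position 14 is W, so the first player wins.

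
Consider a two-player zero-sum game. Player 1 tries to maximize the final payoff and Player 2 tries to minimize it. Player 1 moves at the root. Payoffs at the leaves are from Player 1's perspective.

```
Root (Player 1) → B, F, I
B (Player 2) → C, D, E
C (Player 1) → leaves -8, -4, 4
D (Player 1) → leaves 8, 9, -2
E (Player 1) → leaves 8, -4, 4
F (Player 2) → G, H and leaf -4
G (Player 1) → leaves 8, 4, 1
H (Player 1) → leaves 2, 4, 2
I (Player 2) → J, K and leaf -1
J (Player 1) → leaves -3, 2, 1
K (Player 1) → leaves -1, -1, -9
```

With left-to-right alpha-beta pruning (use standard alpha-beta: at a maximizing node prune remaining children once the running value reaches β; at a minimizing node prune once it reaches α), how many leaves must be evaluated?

C [α=-∞,β=+∞]: v=4
D [α=-∞,β=4]: v=8 after child 1 ≥ β → β-cutoff, skip 2
E [α=-∞,β=4]: v=8 after child 1 ≥ β → β-cutoff, skip 2
B [α=-∞,β=+∞]: v=4
G [α=4,β=+∞]: v=8
H [α=4,β=8]: v=4
F [α=4,β=+∞]: v=4 after child 2 ≤ α → α-cutoff, skip 1
J [α=4,β=+∞]: v=2
I [α=4,β=+∞]: v=2 after child 1 ≤ α → α-cutoff, skip 2
Root [α=-∞,β=+∞]: v=4
Leaves evaluated: 14 of 23.

14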